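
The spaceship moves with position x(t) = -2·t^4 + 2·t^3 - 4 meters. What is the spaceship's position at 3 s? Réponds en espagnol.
Tenemos la posición x(t) = -2·t^4 + 2·t^3 - 4. Sustituyendo t = 3: x(3) = -112.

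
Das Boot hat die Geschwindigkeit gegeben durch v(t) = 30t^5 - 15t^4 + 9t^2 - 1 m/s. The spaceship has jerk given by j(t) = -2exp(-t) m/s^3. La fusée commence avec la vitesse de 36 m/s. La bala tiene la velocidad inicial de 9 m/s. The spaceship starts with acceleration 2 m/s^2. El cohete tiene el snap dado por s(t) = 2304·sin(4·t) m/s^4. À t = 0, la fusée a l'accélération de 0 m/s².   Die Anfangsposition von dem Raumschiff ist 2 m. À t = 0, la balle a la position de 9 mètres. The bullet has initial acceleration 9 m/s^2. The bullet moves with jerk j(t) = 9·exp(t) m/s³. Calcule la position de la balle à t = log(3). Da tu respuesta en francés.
Pour résoudre ceci, nous devons prendre 3 primitives de notre équation du jerk j(t) = 9·exp(t). La primitive du jerk est l'accélération. En utilisant a(0) = 9, nous obtenons a(t) = 9·exp(t). En intégrant l'accélération et en utilisant la condition initiale v(0) = 9, nous obtenons v(t) = 9·exp(t). L'intégrale de la vitesse est la position. En utilisant x(0) = 9, nous obtenons x(t) = 9·exp(t). En utilisant x(t) = 9·exp(t) et en substituant t = log(3), nous trouvons x = 27.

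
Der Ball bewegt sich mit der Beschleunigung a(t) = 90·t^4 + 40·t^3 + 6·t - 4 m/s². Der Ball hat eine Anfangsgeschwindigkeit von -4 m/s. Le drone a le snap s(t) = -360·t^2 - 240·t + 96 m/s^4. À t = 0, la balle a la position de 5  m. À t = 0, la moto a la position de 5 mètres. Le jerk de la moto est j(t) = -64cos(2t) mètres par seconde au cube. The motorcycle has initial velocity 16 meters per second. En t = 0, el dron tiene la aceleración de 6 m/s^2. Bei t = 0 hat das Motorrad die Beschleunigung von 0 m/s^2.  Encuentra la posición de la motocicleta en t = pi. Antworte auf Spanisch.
Partiendo de la sacudida j(t) = -64·cos(2·t), tomamos 3 antiderivadas. La integral de la sacudida es la aceleración. Usando a(0) = 0, obtenemos a(t) = -32·sin(2·t). La integral de la aceleración, con v(0) = 16, da la velocidad: v(t) = 16·cos(2·t). Tomando ∫v(t)dt y aplicando x(0) = 5, encontramos x(t) = 8·sin(2·t) + 5. De la ecuación de la posición x(t) = 8·sin(2·t) + 5, sustituimos t = pi para obtener x = 5.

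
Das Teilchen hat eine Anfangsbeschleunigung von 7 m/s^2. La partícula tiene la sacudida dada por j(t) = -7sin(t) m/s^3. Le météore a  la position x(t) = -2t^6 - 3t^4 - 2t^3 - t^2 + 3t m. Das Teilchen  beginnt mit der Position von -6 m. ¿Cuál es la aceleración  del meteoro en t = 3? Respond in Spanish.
Debemos derivar nuestra ecuación de la posición x(t) = -2·t^6 - 3·t^4 - 2·t^3 - t^2 + 3·t 2 veces. La derivada de la posición da la velocidad: v(t) = -12·t^5 - 12·t^3 - 6·t^2 - 2·t + 3. Derivando la velocidad, obtenemos la aceleración: a(t) = -60·t^4 - 36·t^2 - 12·t - 2. De la ecuación de la aceleración a(t) = -60·t^4 - 36·t^2 - 12·t - 2, sustituimos t = 3 para obtener a = -5222.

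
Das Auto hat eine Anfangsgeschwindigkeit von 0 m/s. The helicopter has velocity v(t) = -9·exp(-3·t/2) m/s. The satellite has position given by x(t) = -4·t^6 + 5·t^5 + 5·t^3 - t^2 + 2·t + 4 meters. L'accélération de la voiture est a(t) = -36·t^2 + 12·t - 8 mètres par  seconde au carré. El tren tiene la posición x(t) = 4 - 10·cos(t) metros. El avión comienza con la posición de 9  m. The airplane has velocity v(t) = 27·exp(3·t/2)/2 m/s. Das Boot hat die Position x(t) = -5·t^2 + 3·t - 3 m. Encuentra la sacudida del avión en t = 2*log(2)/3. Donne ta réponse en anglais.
Starting from velocity v(t) = 27·exp(3·t/2)/2, we take 2 derivatives. Taking d/dt of v(t), we find a(t) = 81·exp(3·t/2)/4. Differentiating acceleration, we get jerk: j(t) = 243·exp(3·t/2)/8. We have jerk j(t) = 243·exp(3·t/2)/8. Substituting t = 2*log(2)/3: j(2*log(2)/3) = 243/4.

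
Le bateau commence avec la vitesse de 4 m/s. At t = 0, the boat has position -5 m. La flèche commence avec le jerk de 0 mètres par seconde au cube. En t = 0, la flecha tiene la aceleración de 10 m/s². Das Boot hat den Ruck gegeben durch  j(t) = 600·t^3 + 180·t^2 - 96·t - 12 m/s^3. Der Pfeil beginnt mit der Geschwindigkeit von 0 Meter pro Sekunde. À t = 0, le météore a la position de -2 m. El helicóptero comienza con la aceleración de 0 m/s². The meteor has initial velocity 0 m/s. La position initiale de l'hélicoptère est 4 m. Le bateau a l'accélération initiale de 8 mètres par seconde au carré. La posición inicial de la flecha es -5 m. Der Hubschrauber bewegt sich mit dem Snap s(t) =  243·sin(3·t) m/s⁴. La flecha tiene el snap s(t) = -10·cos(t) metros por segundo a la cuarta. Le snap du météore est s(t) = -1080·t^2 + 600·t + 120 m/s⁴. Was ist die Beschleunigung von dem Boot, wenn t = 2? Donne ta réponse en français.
En partant du jerk j(t) = 600·t^3 + 180·t^2 - 96·t - 12, nous prenons 1 intégrale. La primitive du jerk, avec a(0) = 8, donne l'accélération: a(t) = 150·t^4 + 60·t^3 - 48·t^2 - 12·t + 8. Nous avons l'accélération a(t) = 150·t^4 + 60·t^3 - 48·t^2 - 12·t + 8. En substituant t = 2: a(2) = 2672.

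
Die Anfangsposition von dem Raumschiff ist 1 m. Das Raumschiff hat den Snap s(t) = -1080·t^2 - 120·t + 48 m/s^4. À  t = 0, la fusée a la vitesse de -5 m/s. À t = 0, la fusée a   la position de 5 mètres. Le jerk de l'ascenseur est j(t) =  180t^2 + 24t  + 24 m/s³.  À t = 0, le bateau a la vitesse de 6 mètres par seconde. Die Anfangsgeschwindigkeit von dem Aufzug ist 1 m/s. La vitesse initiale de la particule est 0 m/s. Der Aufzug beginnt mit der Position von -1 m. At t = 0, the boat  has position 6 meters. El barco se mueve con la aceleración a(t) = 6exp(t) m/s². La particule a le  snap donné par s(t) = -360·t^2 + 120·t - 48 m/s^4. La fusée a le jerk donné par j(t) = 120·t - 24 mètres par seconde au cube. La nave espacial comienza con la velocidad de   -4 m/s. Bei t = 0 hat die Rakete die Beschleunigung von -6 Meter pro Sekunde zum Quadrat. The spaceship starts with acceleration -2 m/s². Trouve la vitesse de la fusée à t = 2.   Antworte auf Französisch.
Nous devons trouver l'intégrale de notre équation du jerk j(t) = 120·t - 24 2 fois. En prenant ∫j(t)dt et en appliquant a(0) = -6, nous trouvons a(t) = 60·t^2 - 24·t - 6. L'intégrale de l'accélération est la vitesse. En utilisant v(0) = -5, nous obtenons v(t) = 20·t^3 - 12·t^2 - 6·t - 5. De l'équation de la vitesse v(t) = 20·t^3 - 12·t^2 - 6·t - 5, nous substituons t = 2 pour obtenir v = 95.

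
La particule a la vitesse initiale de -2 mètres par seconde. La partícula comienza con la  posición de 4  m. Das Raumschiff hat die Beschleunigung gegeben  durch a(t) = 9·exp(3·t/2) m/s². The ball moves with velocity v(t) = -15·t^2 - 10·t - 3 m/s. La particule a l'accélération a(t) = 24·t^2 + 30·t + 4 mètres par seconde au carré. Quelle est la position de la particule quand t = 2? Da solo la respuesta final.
La position à t = 2 est x = 80.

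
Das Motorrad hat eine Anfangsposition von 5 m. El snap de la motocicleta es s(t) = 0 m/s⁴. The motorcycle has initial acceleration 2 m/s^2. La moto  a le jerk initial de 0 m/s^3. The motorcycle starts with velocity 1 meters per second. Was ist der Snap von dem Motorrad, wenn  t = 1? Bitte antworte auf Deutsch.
Wir haben den Snap s(t) = 0. Durch Einsetzen von t = 1: s(1) = 0.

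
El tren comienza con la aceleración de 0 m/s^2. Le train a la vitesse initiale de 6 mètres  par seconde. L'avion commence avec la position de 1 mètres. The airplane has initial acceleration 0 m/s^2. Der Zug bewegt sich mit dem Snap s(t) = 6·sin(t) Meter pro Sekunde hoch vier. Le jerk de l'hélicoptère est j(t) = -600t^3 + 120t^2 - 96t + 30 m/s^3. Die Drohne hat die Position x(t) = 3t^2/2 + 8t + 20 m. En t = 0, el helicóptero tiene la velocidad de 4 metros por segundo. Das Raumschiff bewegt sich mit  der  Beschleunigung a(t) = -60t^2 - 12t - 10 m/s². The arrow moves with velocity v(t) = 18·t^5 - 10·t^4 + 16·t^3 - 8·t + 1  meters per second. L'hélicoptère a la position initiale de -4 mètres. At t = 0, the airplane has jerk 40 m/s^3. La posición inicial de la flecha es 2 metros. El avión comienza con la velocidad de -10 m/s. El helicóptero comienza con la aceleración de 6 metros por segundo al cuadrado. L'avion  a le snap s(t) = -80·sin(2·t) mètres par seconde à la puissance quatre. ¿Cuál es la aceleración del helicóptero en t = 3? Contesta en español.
Partiendo de la sacudida j(t) = -600·t^3 + 120·t^2 - 96·t + 30, tomamos 1 antiderivada. Integrando la sacudida y usando la condición inicial a(0) = 6, obtenemos a(t) = -150·t^4 + 40·t^3 - 48·t^2 + 30·t + 6. De la ecuación de la aceleración a(t) = -150·t^4 + 40·t^3 - 48·t^2 + 30·t + 6, sustituimos t = 3 para obtener a = -11406.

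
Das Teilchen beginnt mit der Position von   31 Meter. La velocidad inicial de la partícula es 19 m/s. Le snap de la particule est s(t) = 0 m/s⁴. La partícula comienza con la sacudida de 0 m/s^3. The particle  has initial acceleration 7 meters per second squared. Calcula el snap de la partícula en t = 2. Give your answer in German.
Wir haben den Snap s(t) = 0. Durch Einsetzen von t = 2: s(2) = 0.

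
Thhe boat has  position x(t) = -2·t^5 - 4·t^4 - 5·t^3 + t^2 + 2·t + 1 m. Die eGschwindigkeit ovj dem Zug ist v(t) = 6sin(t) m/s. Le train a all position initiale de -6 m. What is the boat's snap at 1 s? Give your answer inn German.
Ausgehend von der Position x(t) = -2·t^5 - 4·t^4 - 5·t^3 + t^2 + 2·t + 1, nehmen wir 4 Ableitungen. Durch Ableiten von der Position erhalten wir die Geschwindigkeit: v(t) = -10·t^4 - 16·t^3 - 15·t^2 + 2·t + 2. Durch Ableiten von der Geschwindigkeit erhalten wir die Beschleunigung: a(t) = -40·t^3 - 48·t^2 - 30·t + 2. Die Ableitung von der Beschleunigung ergibt den Ruck: j(t) = -120·t^2 - 96·t - 30. Durch Ableiten von dem Ruck erhalten wir den Snap: s(t) = -240·t - 96. Wir haben den Snap s(t) = -240·t - 96. Durch Einsetzen von t = 1: s(1) = -336.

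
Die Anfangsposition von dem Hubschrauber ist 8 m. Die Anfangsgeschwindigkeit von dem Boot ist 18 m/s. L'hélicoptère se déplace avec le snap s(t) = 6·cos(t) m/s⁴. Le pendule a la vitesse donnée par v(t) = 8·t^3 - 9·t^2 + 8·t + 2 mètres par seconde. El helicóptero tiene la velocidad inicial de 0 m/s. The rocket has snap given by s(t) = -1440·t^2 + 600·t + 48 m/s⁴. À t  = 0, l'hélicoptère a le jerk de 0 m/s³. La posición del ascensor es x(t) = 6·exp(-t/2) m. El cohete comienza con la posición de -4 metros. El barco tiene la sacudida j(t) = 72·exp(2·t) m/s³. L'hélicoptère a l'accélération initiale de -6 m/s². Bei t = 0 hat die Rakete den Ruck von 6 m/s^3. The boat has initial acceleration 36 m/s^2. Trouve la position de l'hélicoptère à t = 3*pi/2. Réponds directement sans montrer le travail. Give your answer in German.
Die Position bei t = 3*pi/2 ist x = 2.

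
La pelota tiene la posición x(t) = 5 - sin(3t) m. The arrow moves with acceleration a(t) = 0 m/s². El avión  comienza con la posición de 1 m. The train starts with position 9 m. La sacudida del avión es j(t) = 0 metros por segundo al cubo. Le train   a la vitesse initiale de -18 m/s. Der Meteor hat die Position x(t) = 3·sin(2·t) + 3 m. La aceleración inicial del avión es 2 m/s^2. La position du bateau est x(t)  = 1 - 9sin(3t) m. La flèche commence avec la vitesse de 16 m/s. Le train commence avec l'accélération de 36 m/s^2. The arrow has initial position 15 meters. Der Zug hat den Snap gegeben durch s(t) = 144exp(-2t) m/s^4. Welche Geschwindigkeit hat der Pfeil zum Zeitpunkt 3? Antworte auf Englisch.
We need to integrate our acceleration equation a(t) = 0 1 time. Taking ∫a(t)dt and applying v(0) = 16, we find v(t) = 16. We have velocity v(t) = 16. Substituting t = 3: v(3) = 16.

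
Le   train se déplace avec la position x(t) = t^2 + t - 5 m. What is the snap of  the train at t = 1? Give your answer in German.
Ausgehend von der Position x(t) = t^2 + t - 5, nehmen wir 4 Ableitungen. Die Ableitung von der Position ergibt die Geschwindigkeit: v(t) = 2·t + 1. Durch Ableiten von der Geschwindigkeit erhalten wir die Beschleunigung: a(t) = 2. Durch Ableiten von der Beschleunigung erhalten wir den Ruck: j(t) = 0. Mit d/dt von j(t) finden wir s(t) = 0. Mit s(t) = 0 und Einsetzen von t = 1, finden wir s = 0.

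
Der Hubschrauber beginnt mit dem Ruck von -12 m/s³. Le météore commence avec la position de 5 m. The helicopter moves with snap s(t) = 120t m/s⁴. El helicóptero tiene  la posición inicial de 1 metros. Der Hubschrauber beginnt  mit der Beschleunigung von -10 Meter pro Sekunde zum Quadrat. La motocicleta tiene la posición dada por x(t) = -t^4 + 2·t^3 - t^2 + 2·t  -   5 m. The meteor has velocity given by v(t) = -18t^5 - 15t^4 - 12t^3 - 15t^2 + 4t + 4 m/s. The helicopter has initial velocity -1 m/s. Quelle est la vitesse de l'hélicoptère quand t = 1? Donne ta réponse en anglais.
We must find the integral of our snap equation s(t) = 120·t 3 times. Taking ∫s(t)dt and applying j(0) = -12, we find j(t) = 60·t^2 - 12. The integral of jerk is acceleration. Using a(0) = -10, we get a(t) = 20·t^3 - 12·t - 10. Integrating acceleration and using the initial condition v(0) = -1, we get v(t) = 5·t^4 - 6·t^2 - 10·t - 1. Using v(t) = 5·t^4 - 6·t^2 - 10·t - 1 and substituting t = 1, we find v = -12.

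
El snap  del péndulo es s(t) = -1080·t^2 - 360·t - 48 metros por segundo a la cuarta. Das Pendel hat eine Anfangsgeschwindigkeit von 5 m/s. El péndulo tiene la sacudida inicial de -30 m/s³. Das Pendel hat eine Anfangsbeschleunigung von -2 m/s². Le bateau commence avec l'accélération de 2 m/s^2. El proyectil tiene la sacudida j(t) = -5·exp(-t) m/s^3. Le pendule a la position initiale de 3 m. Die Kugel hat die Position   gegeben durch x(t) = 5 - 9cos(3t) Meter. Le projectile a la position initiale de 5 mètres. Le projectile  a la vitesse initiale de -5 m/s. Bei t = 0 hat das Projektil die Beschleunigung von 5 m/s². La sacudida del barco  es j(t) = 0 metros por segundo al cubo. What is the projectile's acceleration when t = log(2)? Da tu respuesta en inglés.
We must find the antiderivative of our jerk equation j(t) = -5·exp(-t) 1 time. Finding the antiderivative of j(t) and using a(0) = 5: a(t) = 5·exp(-t). We have acceleration a(t) = 5·exp(-t). Substituting t = log(2): a(log(2)) = 5/2.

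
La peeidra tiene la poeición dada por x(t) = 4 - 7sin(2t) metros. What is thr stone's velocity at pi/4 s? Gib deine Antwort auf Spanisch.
Debemos derivar nuestra ecuación de la posición x(t) = 4 - 7·sin(2·t) 1 vez. Tomando d/dt de x(t), encontramos v(t) = -14·cos(2·t). Tenemos la velocidad v(t) = -14·cos(2·t). Sustituyendo t = pi/4: v(pi/4) = 0.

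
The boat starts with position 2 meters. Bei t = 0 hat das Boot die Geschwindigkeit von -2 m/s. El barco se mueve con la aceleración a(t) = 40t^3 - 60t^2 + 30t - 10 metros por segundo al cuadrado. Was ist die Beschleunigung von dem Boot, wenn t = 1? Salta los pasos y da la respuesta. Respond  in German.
Die Beschleunigung bei t = 1 ist a = 0.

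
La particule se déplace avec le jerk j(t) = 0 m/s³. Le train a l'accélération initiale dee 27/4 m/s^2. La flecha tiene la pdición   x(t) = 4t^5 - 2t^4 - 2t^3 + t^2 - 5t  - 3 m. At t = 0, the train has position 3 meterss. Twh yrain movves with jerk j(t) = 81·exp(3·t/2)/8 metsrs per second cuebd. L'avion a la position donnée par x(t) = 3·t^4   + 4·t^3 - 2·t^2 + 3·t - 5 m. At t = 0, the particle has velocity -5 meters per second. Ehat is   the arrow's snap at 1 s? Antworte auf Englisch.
To solve this, we need to take 4 derivatives of our position equation x(t) = 4·t^5 - 2·t^4 - 2·t^3 + t^2 - 5·t - 3. Differentiating position, we get velocity: v(t) = 20·t^4 - 8·t^3 - 6·t^2 + 2·t - 5. Differentiating velocity, we get acceleration: a(t) = 80·t^3 - 24·t^2 - 12·t + 2. The derivative of acceleration gives jerk: j(t) = 240·t^2 - 48·t - 12. Taking d/dt of j(t), we find s(t) = 480·t - 48. Using s(t) = 480·t - 48 and substituting t = 1, we find s = 432.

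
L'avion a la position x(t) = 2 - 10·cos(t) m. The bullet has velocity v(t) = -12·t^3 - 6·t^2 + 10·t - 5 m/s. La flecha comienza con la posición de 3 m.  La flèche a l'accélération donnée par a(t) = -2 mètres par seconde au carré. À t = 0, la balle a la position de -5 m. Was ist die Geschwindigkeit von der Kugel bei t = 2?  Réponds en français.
En utilisant v(t) = -12·t^3 - 6·t^2 + 10·t - 5 et en substituant t = 2, nous trouvons v = -105.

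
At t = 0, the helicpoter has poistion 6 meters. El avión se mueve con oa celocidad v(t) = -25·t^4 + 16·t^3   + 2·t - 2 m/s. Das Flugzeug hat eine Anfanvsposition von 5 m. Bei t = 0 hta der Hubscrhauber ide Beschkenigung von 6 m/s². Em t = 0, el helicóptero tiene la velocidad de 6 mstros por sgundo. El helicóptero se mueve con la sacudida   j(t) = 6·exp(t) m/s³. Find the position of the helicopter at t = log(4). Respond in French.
En partant du jerk j(t) = 6·exp(t), nous prenons 3 primitives. La primitive du jerk est l'accélération. En utilisant a(0) = 6, nous obtenons a(t) = 6·exp(t). En intégrant l'accélération et en utilisant la condition initiale v(0) = 6, nous obtenons v(t) = 6·exp(t). En prenant ∫v(t)dt et en appliquant x(0) = 6, nous trouvons x(t) = 6·exp(t). En utilisant x(t) = 6·exp(t) et en substituant t = log(4), nous trouvons x = 24.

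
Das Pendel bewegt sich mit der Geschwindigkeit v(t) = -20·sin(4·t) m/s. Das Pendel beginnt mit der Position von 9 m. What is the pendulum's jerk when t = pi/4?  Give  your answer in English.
To solve this, we need to take 2 derivatives of our velocity equation v(t) = -20·sin(4·t). Differentiating velocity, we get acceleration: a(t) = -80·cos(4·t). Taking d/dt of a(t), we find j(t) = 320·sin(4·t). Using j(t) = 320·sin(4·t) and substituting t = pi/4, we find j = 0.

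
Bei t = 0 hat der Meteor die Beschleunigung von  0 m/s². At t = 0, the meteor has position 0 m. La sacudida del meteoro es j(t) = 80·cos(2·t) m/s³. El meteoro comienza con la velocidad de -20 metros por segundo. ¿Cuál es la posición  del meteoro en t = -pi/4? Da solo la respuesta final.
La posición en t = -pi/4 es x = 10.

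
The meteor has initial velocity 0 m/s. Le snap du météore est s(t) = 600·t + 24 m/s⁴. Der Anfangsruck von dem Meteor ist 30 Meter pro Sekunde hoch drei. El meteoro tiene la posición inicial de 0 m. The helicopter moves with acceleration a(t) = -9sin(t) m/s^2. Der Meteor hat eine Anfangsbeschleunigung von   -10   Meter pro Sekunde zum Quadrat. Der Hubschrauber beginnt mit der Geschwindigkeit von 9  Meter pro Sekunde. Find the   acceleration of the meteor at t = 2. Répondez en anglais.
We need to integrate our snap equation s(t) = 600·t + 24 2 times. Finding the integral of s(t) and using j(0) = 30: j(t) = 300·t^2 + 24·t + 30. Integrating jerk and using the initial condition a(0) = -10, we get a(t) = 100·t^3 + 12·t^2 + 30·t - 10. Using a(t) = 100·t^3 + 12·t^2 + 30·t - 10 and substituting t = 2, we find a = 898.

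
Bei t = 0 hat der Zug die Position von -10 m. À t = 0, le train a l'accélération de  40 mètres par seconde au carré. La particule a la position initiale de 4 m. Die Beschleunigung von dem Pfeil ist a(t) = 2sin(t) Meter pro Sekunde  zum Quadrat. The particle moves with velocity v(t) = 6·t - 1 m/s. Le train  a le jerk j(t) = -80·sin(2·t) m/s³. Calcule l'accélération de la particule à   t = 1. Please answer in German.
Um dies zu lösen, müssen wir 1 Ableitung unserer Gleichung für die Geschwindigkeit v(t) = 6·t - 1 nehmen. Mit d/dt von v(t) finden wir a(t) = 6. Aus der Gleichung für die Beschleunigung a(t) = 6, setzen wir t = 1 ein und erhalten a = 6.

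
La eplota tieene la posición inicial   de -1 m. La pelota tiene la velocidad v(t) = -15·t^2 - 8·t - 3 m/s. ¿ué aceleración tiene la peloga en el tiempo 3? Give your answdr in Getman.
Wir müssen unsere Gleichung für die Geschwindigkeit v(t) = -15·t^2 - 8·t - 3 1-mal ableiten. Die Ableitung von der Geschwindigkeit ergibt die Beschleunigung: a(t) = -30·t - 8. Mit a(t) = -30·t - 8 und Einsetzen von t = 3, finden wir a = -98.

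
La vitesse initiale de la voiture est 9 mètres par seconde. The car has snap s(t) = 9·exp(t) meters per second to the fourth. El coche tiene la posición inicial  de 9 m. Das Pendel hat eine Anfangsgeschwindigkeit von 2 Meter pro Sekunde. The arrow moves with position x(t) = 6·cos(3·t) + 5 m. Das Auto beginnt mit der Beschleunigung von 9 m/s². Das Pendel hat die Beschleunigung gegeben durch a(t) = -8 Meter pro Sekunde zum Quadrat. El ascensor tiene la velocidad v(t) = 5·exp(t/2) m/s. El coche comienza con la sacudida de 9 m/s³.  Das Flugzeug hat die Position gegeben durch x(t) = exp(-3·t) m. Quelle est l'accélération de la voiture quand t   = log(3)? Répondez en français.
Nous devons intégrer notre équation du snap s(t) = 9·exp(t) 2 fois. En prenant ∫s(t)dt et en appliquant j(0) = 9, nous trouvons j(t) = 9·exp(t). En intégrant le jerk et en utilisant la condition initiale a(0) = 9, nous obtenons a(t) = 9·exp(t). De l'équation de l'accélération a(t) = 9·exp(t), nous substituons t = log(3) pour obtenir a = 27.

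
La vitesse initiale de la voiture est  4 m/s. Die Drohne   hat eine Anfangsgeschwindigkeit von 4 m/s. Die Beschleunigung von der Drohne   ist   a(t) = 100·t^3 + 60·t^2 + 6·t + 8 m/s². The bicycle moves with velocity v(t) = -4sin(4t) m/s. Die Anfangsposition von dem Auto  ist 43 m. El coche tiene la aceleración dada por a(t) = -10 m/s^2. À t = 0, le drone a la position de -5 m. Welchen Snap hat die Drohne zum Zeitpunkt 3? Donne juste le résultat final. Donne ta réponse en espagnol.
La respuesta es 1920.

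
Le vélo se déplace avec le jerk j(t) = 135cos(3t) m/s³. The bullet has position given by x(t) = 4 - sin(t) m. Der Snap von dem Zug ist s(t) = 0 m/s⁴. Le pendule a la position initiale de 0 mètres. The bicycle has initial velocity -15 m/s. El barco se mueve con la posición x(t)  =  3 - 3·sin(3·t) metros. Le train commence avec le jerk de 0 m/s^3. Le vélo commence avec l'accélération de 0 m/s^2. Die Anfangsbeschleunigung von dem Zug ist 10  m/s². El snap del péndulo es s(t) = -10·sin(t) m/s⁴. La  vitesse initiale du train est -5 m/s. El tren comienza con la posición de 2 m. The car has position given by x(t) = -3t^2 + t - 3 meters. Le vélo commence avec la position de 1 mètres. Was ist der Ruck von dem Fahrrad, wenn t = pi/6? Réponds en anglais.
We have jerk j(t) = 135·cos(3·t). Substituting t = pi/6: j(pi/6) = 0.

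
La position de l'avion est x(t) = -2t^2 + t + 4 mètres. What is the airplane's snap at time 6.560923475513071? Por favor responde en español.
Debemos derivar nuestra ecuación de la posición x(t) = -2·t^2 + t + 4 4 veces. Derivando la posición, obtenemos la velocidad: v(t) = 1 - 4·t. La derivada de la velocidad da la aceleración: a(t) = -4. La derivada de la aceleración da la sacudida: j(t) = 0. Derivando la sacudida, obtenemos el snap: s(t) = 0. Tenemos el snap s(t) = 0. Sustituyendo t = 6.560923475513071: s(6.560923475513071) = 0.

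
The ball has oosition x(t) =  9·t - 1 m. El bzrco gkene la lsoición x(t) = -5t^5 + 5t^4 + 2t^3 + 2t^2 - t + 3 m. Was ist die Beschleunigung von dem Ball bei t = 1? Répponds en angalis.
We must differentiate our position equation x(t) = 9·t - 1 2 times. Taking d/dt of x(t), we find v(t) = 9. Taking d/dt of v(t), we find a(t) = 0. Using a(t) = 0 and substituting t = 1, we find a = 0.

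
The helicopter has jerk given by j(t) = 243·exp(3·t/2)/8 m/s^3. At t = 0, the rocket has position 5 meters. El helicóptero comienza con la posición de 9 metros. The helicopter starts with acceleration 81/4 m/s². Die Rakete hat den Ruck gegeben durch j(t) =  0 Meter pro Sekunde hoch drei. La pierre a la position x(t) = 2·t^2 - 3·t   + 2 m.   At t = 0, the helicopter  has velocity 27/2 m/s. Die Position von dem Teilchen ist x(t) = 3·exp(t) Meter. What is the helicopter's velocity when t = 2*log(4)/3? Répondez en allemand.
Wir müssen die Stammfunktion unserer Gleichung für den Ruck j(t) = 243·exp(3·t/2)/8 2-mal finden. Das Integral von dem Ruck ist die Beschleunigung. Mit a(0) = 81/4 erhalten wir a(t) = 81·exp(3·t/2)/4. Das Integral von der Beschleunigung ist die Geschwindigkeit. Mit v(0) = 27/2 erhalten wir v(t) = 27·exp(3·t/2)/2. Mit v(t) = 27·exp(3·t/2)/2 und Einsetzen von t = 2*log(4)/3, finden wir v = 54.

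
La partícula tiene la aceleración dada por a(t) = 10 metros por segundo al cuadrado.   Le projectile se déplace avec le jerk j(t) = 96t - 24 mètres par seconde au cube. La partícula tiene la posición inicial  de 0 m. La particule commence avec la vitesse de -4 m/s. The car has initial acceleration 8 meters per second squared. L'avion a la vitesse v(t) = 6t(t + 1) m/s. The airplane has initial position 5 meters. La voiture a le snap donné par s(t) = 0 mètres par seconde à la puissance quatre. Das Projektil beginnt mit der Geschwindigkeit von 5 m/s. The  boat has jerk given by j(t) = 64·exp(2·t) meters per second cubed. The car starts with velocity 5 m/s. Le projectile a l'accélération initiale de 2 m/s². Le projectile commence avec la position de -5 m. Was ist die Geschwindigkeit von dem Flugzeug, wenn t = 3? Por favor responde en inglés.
Using v(t) = 6·t·(t + 1) and substituting t = 3, we find v = 72.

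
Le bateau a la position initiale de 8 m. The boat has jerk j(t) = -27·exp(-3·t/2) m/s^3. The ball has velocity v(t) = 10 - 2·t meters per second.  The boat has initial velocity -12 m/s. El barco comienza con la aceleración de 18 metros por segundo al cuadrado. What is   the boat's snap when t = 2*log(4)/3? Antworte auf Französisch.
Nous devons dériver notre équation du jerk j(t) = -27·exp(-3·t/2) 1 fois. En dérivant le jerk, nous obtenons le snap: s(t) = 81·exp(-3·t/2)/2. En utilisant s(t) = 81·exp(-3·t/2)/2 et en substituant t = 2*log(4)/3, nous trouvons s = 81/8.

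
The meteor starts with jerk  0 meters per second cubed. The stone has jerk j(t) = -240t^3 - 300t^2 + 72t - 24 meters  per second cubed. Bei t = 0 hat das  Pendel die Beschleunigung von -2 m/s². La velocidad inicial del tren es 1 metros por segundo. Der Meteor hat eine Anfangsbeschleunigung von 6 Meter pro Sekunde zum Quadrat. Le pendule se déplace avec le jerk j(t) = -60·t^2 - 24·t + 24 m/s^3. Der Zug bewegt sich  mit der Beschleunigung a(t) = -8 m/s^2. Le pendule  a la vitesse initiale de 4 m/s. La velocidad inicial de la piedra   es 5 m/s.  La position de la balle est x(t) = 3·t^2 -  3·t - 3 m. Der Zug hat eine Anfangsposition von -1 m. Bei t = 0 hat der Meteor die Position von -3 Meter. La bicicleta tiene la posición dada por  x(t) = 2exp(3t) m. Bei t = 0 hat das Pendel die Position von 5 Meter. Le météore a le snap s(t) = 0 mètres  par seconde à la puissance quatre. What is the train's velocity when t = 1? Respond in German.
Ausgehend von der Beschleunigung a(t) = -8, nehmen wir 1 Stammfunktion. Mit ∫a(t)dt und Anwendung von v(0) = 1, finden wir v(t) = 1 - 8·t. Aus der Gleichung für die Geschwindigkeit v(t) = 1 - 8·t, setzen wir t = 1 ein und erhalten v = -7.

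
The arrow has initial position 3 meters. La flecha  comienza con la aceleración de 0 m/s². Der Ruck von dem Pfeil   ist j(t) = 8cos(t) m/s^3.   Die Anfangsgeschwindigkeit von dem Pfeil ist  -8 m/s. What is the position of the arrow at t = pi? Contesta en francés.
En partant du jerk j(t) = 8·cos(t), nous prenons 3 intégrales. En prenant ∫j(t)dt et en appliquant a(0) = 0, nous trouvons a(t) = 8·sin(t). L'intégrale de l'accélération, avec v(0) = -8, donne la vitesse: v(t) = -8·cos(t). En intégrant la vitesse et en utilisant la condition initiale x(0) = 3, nous obtenons x(t) = 3 - 8·sin(t). En utilisant x(t) = 3 - 8·sin(t) et en substituant t = pi, nous trouvons x = 3.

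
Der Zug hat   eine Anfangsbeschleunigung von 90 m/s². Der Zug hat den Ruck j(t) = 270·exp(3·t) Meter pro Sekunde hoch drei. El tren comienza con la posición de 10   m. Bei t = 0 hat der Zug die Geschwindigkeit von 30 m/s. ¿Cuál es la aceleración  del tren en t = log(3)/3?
Partiendo de la sacudida j(t) = 270·exp(3·t), tomamos 1 integral. Tomando ∫j(t)dt y aplicando a(0) = 90, encontramos a(t) = 90·exp(3·t). De la ecuación de la aceleración a(t) = 90·exp(3·t), sustituimos t = log(3)/3 para obtener a = 270.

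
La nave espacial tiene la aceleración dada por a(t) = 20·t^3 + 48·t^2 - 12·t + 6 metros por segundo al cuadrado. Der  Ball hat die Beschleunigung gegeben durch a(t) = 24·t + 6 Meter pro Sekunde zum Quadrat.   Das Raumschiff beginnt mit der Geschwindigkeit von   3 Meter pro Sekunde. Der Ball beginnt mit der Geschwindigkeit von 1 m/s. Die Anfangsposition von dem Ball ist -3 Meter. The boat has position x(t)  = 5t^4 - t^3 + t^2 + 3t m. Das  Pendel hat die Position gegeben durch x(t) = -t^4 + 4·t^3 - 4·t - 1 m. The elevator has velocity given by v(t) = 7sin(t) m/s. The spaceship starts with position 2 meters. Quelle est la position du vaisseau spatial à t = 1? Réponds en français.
Nous devons trouver l'intégrale de notre équation de l'accélération a(t) = 20·t^3 + 48·t^2 - 12·t + 6 2 fois. La primitive de l'accélération est la vitesse. En utilisant v(0) = 3, nous obtenons v(t) = 5·t^4 + 16·t^3 - 6·t^2 + 6·t + 3. En prenant ∫v(t)dt et en appliquant x(0) = 2, nous trouvons x(t) = t^5 + 4·t^4 - 2·t^3 + 3·t^2 + 3·t + 2. De l'équation de la position x(t) = t^5 + 4·t^4 - 2·t^3 + 3·t^2 + 3·t + 2, nous substituons t = 1 pour obtenir x = 11.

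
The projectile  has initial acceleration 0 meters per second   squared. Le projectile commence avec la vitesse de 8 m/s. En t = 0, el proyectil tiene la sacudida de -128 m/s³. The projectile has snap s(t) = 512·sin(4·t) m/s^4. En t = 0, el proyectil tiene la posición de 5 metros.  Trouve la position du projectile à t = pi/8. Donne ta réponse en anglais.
To solve this, we need to take 4 antiderivatives of our snap equation s(t) = 512·sin(4·t). Finding the integral of s(t) and using j(0) = -128: j(t) = -128·cos(4·t). The integral of jerk, with a(0) = 0, gives acceleration: a(t) = -32·sin(4·t). Taking ∫a(t)dt and applying v(0) = 8, we find v(t) = 8·cos(4·t). The integral of velocity is position. Using x(0) = 5, we get x(t) = 2·sin(4·t) + 5. From the given position equation x(t) = 2·sin(4·t) + 5, we substitute t = pi/8 to get x = 7.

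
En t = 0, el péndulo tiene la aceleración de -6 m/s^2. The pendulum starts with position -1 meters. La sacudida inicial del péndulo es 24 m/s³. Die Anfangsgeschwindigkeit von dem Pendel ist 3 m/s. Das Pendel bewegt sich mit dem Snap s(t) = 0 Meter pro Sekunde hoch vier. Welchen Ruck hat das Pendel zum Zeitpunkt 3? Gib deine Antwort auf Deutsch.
Wir müssen die Stammfunktion unserer Gleichung für den Snap s(t) = 0 1-mal finden. Mit ∫s(t)dt und Anwendung von j(0) = 24, finden wir j(t) = 24. Aus der Gleichung für den Ruck j(t) = 24, setzen wir t = 3 ein und erhalten j = 24.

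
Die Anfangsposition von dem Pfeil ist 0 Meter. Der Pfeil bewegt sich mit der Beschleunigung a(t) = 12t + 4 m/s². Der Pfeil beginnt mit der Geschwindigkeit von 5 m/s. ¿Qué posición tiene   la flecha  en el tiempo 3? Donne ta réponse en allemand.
Ausgehend von der Beschleunigung a(t) = 12·t + 4, nehmen wir 2 Integrale. Mit ∫a(t)dt und Anwendung von v(0) = 5, finden wir v(t) = 6·t^2 + 4·t + 5. Die Stammfunktion von der Geschwindigkeit ist die Position. Mit x(0) = 0 erhalten wir x(t) = 2·t^3 + 2·t^2 + 5·t. Aus der Gleichung für die Position x(t) = 2·t^3 + 2·t^2 + 5·t, setzen wir t = 3 ein und erhalten x = 87.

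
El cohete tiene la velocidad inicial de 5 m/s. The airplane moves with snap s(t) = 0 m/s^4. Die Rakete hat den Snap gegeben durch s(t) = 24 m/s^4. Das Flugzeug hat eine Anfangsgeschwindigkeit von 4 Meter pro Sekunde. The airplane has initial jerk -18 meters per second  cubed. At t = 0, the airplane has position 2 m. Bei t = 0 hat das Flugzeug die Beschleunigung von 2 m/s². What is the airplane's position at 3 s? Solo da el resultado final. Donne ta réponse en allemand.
Die Position bei t = 3 ist x = -58.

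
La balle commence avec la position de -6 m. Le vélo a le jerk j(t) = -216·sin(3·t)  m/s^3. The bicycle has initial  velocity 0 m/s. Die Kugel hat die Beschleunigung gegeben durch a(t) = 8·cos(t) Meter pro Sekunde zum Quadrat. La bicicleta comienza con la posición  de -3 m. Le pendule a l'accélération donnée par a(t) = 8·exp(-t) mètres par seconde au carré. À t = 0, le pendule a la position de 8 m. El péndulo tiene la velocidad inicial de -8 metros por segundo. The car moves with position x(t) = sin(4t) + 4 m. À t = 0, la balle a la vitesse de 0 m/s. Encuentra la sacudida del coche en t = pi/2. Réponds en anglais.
We must differentiate our position equation x(t) = sin(4·t) + 4 3 times. Differentiating position, we get velocity: v(t) = 4·cos(4·t). Differentiating velocity, we get acceleration: a(t) = -16·sin(4·t). The derivative of acceleration gives jerk: j(t) = -64·cos(4·t). We have jerk j(t) = -64·cos(4·t). Substituting t = pi/2: j(pi/2) = -64.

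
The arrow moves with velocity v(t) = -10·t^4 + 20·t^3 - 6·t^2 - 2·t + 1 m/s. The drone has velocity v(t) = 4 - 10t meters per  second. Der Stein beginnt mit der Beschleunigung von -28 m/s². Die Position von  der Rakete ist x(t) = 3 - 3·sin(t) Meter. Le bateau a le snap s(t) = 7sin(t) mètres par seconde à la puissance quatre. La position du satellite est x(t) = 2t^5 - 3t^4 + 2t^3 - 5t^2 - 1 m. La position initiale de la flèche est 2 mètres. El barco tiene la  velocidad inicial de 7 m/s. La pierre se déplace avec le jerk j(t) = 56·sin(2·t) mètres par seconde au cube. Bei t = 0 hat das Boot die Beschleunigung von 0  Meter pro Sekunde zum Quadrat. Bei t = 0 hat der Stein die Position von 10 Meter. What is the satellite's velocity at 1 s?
To solve this, we need to take 1 derivative of our position equation x(t) = 2·t^5 - 3·t^4 + 2·t^3 - 5·t^2 - 1. Differentiating position, we get velocity: v(t) = 10·t^4 - 12·t^3 + 6·t^2 - 10·t. We have velocity v(t) = 10·t^4 - 12·t^3 + 6·t^2 - 10·t. Substituting t = 1: v(1) = -6.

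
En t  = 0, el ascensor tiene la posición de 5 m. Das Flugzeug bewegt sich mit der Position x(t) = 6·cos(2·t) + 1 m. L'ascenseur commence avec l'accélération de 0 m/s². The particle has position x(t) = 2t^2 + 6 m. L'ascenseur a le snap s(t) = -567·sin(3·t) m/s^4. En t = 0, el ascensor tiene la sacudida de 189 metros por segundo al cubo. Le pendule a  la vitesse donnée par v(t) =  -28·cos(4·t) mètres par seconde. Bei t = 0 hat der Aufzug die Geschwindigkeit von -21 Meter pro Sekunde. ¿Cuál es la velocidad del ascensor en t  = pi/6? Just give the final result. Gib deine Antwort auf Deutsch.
Bei t = pi/6, v = 0.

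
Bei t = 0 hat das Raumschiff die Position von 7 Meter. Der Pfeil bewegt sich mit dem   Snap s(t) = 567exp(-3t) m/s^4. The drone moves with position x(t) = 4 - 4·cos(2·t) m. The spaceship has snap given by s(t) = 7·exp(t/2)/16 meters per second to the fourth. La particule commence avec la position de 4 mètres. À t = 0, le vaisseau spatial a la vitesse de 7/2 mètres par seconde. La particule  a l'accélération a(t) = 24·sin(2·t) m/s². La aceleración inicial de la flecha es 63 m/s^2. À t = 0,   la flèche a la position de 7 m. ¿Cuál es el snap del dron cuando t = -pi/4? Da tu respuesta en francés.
Nous devons dériver notre équation de la position x(t) = 4 - 4·cos(2·t) 4 fois. En prenant d/dt de x(t), nous trouvons v(t) = 8·sin(2·t). La dérivée de la vitesse donne l'accélération: a(t) = 16·cos(2·t). La dérivée de l'accélération donne le jerk: j(t) = -32·sin(2·t). La dérivée du jerk donne le snap: s(t) = -64·cos(2·t). En utilisant s(t) = -64·cos(2·t) et en substituant t = -pi/4, nous trouvons s = 0.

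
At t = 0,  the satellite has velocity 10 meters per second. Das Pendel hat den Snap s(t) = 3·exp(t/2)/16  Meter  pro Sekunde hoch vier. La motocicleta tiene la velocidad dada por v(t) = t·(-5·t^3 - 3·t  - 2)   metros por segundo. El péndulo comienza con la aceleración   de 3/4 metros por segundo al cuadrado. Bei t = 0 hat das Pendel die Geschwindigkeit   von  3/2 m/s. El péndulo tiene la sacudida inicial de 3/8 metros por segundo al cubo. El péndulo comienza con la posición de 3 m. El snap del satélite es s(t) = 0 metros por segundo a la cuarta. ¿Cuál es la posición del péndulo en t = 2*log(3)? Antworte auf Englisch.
Starting from snap s(t) = 3·exp(t/2)/16, we take 4 antiderivatives. The integral of snap, with j(0) = 3/8, gives jerk: j(t) = 3·exp(t/2)/8. Integrating jerk and using the initial condition a(0) = 3/4, we get a(t) = 3·exp(t/2)/4. The antiderivative of acceleration is velocity. Using v(0) = 3/2, we get v(t) = 3·exp(t/2)/2. Taking ∫v(t)dt and applying x(0) = 3, we find x(t) = 3·exp(t/2). We have position x(t) = 3·exp(t/2). Substituting t = 2*log(3): x(2*log(3)) = 9.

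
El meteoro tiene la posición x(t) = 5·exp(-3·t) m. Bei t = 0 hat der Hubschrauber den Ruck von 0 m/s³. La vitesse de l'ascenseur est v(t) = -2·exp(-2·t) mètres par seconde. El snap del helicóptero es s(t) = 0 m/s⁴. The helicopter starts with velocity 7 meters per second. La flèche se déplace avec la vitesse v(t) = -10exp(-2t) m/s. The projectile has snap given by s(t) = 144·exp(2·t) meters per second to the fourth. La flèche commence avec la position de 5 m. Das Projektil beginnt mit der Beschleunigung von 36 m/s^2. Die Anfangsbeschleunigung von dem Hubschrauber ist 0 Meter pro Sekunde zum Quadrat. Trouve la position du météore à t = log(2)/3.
De l'équation de la position x(t) = 5·exp(-3·t), nous substituons t = log(2)/3 pour obtenir x = 5/2.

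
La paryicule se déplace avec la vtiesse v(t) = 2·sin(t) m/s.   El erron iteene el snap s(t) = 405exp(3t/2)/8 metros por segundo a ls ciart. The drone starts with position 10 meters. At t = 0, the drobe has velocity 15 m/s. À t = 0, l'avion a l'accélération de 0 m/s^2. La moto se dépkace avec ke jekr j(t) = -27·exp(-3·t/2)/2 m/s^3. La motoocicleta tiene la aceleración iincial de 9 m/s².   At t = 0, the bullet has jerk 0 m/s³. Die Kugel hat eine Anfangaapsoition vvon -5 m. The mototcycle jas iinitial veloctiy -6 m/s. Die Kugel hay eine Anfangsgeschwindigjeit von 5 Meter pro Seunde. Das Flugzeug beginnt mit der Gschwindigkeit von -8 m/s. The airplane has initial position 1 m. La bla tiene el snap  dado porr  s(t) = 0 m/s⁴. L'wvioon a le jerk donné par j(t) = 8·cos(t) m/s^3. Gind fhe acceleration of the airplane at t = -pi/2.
To solve this, we need to take 1 integral of our jerk equation j(t) = 8·cos(t). Integrating jerk and using the initial condition a(0) = 0, we get a(t) = 8·sin(t). We have acceleration a(t) = 8·sin(t). Substituting t = -pi/2: a(-pi/2) = -8.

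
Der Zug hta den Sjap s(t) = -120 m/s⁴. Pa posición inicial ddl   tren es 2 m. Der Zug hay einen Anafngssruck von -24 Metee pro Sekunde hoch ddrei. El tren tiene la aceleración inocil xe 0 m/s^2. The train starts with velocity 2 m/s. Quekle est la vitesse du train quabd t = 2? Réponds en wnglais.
To solve this, we need to take 3 antiderivatives of our snap equation s(t) = -120. Integrating snap and using the initial condition j(0) = -24, we get j(t) = -120·t - 24. The antiderivative of jerk, with a(0) = 0, gives acceleration: a(t) = 12·t·(-5·t - 2). Integrating acceleration and using the initial condition v(0) = 2, we get v(t) = -20·t^3 - 12·t^2 + 2. Using v(t) = -20·t^3 - 12·t^2 + 2 and substituting t = 2, we find v = -206.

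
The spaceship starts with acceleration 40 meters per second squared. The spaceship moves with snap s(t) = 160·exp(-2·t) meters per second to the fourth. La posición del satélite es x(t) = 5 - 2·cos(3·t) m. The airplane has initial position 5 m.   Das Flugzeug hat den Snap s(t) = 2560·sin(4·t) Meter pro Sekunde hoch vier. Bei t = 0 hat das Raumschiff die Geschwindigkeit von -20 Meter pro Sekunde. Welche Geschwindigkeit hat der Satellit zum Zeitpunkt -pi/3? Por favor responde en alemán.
Ausgehend von der Position x(t) = 5 - 2·cos(3·t), nehmen wir 1 Ableitung. Mit d/dt von x(t) finden wir v(t) = 6·sin(3·t). Mit v(t) = 6·sin(3·t) und Einsetzen von t = -pi/3, finden wir v = 0.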